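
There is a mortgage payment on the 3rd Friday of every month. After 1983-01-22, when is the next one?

1983-02-18

January 1983 starts on a Saturday; its first Friday is the 7th, so the 3rd Friday is the 21st — 1983-01-21.
That is not after 1983-01-22, so look at February 1983.
February 1983 starts on a Tuesday; its first Friday is the 4th, so the 3rd Friday is the 18th — 1983-02-18.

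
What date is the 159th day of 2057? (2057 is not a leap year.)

2057-06-08

January has 31 days (159 − 31 = 128 remain).
February has 28 days (128 − 28 = 100 remain).
March has 31 days (100 − 31 = 69 remain).
April has 30 days (69 − 30 = 39 remain).
May has 31 days (39 − 31 = 8 remain).
8 into June → June 8.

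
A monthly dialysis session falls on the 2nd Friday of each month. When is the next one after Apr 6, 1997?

Apr 1997 starts on a Tuesday; its first Friday is the 4th, so the 2nd Friday is the 11th — Apr 11, 1997.
Apr 11, 1997 is after Apr 6, 1997, so that is the next one.

Apr 11, 1997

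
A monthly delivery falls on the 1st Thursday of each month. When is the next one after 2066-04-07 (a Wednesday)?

April 2066 starts on a Thursday, so its 1st Thursday is 2066-04-01.
That is not after 2066-04-07, so look at May 2066.
May 2066 starts on a Saturday, so its 1st Thursday is 2066-05-06 (5 days in).

2066-05-06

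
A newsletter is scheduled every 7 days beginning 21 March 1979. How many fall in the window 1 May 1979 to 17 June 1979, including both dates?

Occurrences land 7·i days after 21 March 1979 for i = 0, 1, 2, …
1 May 1979 is 41 days after the start; 41 ÷ 7 = 5 remainder 6; since the remainder is 6, round up to i = 6. First occurrence in the window: #7 on 2 May 1979 (6×7 = 42 days in).
17 June 1979 is 88 days after the start; 88 ÷ 7 = 12 remainder 4. Last occurrence in the window: #13 on 13 June 1979.
Occurrences #7 through #13: 7 in total.

7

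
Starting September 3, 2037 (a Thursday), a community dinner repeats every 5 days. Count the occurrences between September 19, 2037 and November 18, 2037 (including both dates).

12

Occurrences land 5·i days after September 3, 2037 for i = 0, 1, 2, …
September 19, 2037 is 16 days after the start; 16 ÷ 5 = 3 remainder 1; since the remainder is 1, round up to i = 4. First occurrence in the window: #5 on September 23, 2037 (4×5 = 20 days in).
November 18, 2037 is 76 days after the start; 76 ÷ 5 = 15 remainder 1. Last occurrence in the window: #16 on November 17, 2037.
Occurrences #5 through #16: 12 in total.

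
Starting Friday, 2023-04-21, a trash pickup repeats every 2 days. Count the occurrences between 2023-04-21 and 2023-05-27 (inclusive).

Occurrences land 2·i days after 2023-04-21 for i = 0, 1, 2, …
The window opens on the start date, so the first occurrence inside is #1 on 2023-04-21.
2023-05-27 is 36 days after the start; 36 ÷ 2 = 18 remainder 0. Last occurrence in the window: #19 on 2023-05-27.
Occurrences #1 through #19: 19 in total.

19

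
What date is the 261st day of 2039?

Sep 18, 2039

Jan has 31 days (261 − 31 = 230 remain).
Feb has 28 days (230 − 28 = 202 remain).
Mar has 31 days (202 − 31 = 171 remain).
Apr has 30 days (171 − 30 = 141 remain).
May has 31 days (141 − 31 = 110 remain).
Jun has 30 days (110 − 30 = 80 remain).
Jul has 31 days (80 − 31 = 49 remain).
Aug has 31 days (49 − 31 = 18 remain).
18 into Sep → Sep 18.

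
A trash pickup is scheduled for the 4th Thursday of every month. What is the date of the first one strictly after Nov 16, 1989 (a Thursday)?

Nov 23, 1989

Nov 1989 starts on a Wednesday; its first Thursday is the 2nd, so the 4th Thursday is the 23rd — Nov 23, 1989.
Nov 23, 1989 is after Nov 16, 1989, so that is the next one.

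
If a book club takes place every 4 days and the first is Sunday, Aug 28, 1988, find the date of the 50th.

Mar 12, 1989

The 50th occurrence is 49 intervals after the first: 49 × 4 = 196 days after Aug 28, 1988.
Aug has 31 days — 3 days to the end of Aug leaves 193.
Sep has 30 days (163 left).
Oct has 31 days (132 left).
Nov has 30 days (102 left).
Dec has 31 days (71 left).
Jan has 31 days (40 left).
Feb has 28 days (12 left).
12 days into Mar → Mar 12, 1989.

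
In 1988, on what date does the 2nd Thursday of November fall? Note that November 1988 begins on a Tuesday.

November 1988 begins on a Tuesday, so the first Thursday is November 3 (2 days later).
The 2nd Thursday is 1 weeks later: 3 + 7 = 10.

10 November 1988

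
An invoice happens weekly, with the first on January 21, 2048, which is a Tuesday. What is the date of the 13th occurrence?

The 13th occurrence is 12 intervals after the first: 12 × 7 = 84 days after January 21, 2048.
January has 31 days — 10 days to the end of January leaves 74.
February has 29 days (45 left).
March has 31 days (14 left).
14 days into April → April 14, 2048.

April 14, 2048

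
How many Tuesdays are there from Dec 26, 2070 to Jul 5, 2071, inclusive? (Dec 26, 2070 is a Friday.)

Dec 26, 2070 is a Friday; the first Tuesday on or after it is Dec 30, 2070 (4 days later).
From Dec 30, 2070 to Jul 5, 2071: 1 + 31 + 28 + 31 + 30 + 31 + 30 + 5 = 187 days (rest of Dec, Jan, Feb, Mar, Apr, May, Jun, Jul).
187 ÷ 7 = 26 full weeks with remainder 5, so 26 more Tuesdays after the first → 27.

27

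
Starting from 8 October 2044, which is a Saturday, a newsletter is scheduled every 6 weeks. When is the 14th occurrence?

The 14th occurrence is 13 intervals after the first: 13 × 42 = 546 days after 8 October 2044.
October has 31 days — 23 days to the end of October leaves 523.
From end of October to end of 2044 is 61 days (462 left).
2045 has 365 days (97 left).
January has 31 days (66 left).
February has 28 days (38 left).
March has 31 days (7 left).
7 days into April → 7 April 2046.

7 April 2046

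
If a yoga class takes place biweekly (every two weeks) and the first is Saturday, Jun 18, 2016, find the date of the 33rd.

The 33rd occurrence is 32 intervals after the first: 32 × 14 = 448 days after Jun 18, 2016.
Jun has 30 days — 12 days to the end of Jun leaves 436.
From end of Jun to end of 2016 is 184 days (252 left).
Jan has 31 days (221 left).
Feb has 28 days (193 left).
Mar has 31 days (162 left).
Apr has 30 days (132 left).
May has 31 days (101 left).
Jun has 30 days (71 left).
Jul has 31 days (40 left).
Aug has 31 days (9 left).
9 days into Sep → Sep 9, 2017.

Sep 9, 2017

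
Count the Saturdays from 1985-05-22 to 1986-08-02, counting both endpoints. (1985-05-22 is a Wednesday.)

63

1985-05-22 is a Wednesday; the first Saturday on or after it is 1985-05-25 (3 days later).
From 1985-05-25 to 1986-08-02: 220 + 214 = 434 days (rest of 1985, to 1986-08-02 in 1986).
434 ÷ 7 = 62 full weeks with remainder 0, so 62 more Saturdays after the first → 63.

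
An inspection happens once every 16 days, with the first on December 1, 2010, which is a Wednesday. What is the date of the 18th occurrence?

August 30, 2011

The 18th occurrence is 17 intervals after the first: 17 × 16 = 272 days after December 1, 2010.
December has 31 days — 30 days to the end of December leaves 242.
January has 31 days (211 left).
February has 28 days (183 left).
March has 31 days (152 left).
April has 30 days (122 left).
May has 31 days (91 left).
June has 30 days (61 left).
July has 31 days (30 left).
30 days into August → August 30, 2011.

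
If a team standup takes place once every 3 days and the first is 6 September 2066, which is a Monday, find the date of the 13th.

12 October 2066

The 13th occurrence is 12 intervals after the first: 12 × 3 = 36 days after 6 September 2066.
September has 30 days — 24 days to the end of September leaves 12.
12 days into October → 12 October 2066.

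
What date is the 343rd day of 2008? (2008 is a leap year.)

January has 31 days (343 − 31 = 312 remain).
February has 29 days (312 − 29 = 283 remain).
March has 31 days (283 − 31 = 252 remain).
April has 30 days (252 − 30 = 222 remain).
May has 31 days (222 − 31 = 191 remain).
June has 30 days (191 − 30 = 161 remain).
July has 31 days (161 − 31 = 130 remain).
August has 31 days (130 − 31 = 99 remain).
September has 30 days (99 − 30 = 69 remain).
October has 31 days (69 − 31 = 38 remain).
November has 30 days (38 − 30 = 8 remain).
8 into December → December 8.

2008-12-08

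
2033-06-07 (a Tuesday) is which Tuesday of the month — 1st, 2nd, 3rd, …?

1st

Day 7 falls in week ⌈7/7⌉ of the month.
Days 1–7 hold the 1st Tuesday, 8–14 the 2nd, 15–21 the 3rd, 22–28 the 4th, 29–31 the 5th.
7 is in the range for the 1st.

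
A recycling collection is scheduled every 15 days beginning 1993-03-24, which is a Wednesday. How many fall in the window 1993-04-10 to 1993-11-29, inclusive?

15

Occurrences land 15·i days after 1993-03-24 for i = 0, 1, 2, …
1993-04-10 is 17 days after the start; 17 ÷ 15 = 1 remainder 2; since the remainder is 2, round up to i = 2. First occurrence in the window: #3 on 1993-04-23 (2×15 = 30 days in).
1993-11-29 is 250 days after the start; 250 ÷ 15 = 16 remainder 10. Last occurrence in the window: #17 on 1993-11-19.
Occurrences #3 through #17: 15 in total.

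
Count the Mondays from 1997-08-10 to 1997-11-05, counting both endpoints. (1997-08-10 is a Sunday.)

1997-08-10 is a Sunday; the first Monday on or after it is 1997-08-11 (1 day later).
From 1997-08-11 to 1997-11-05: 20 + 30 + 31 + 5 = 86 days (rest of August, September, October, November).
86 ÷ 7 = 12 full weeks with remainder 2, so 12 more Mondays after the first → 13.

13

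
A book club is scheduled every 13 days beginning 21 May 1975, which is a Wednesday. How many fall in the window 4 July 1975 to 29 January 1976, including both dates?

16

Occurrences land 13·i days after 21 May 1975 for i = 0, 1, 2, …
4 July 1975 is 44 days after the start; 44 ÷ 13 = 3 remainder 5; since the remainder is 5, round up to i = 4. First occurrence in the window: #5 on 12 July 1975 (4×13 = 52 days in).
29 January 1976 is 253 days after the start; 253 ÷ 13 = 19 remainder 6. Last occurrence in the window: #20 on 23 January 1976.
Occurrences #5 through #20: 16 in total.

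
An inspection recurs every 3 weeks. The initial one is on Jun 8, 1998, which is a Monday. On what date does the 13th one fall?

The 13th occurrence is 12 intervals after the first: 12 × 21 = 252 days after Jun 8, 1998.
Jun has 30 days — 22 days to the end of Jun leaves 230.
Jul has 31 days (199 left).
Aug has 31 days (168 left).
Sep has 30 days (138 left).
Oct has 31 days (107 left).
Nov has 30 days (77 left).
Dec has 31 days (46 left).
Jan has 31 days (15 left).
15 days into Feb → Feb 15, 1999.

Feb 15, 1999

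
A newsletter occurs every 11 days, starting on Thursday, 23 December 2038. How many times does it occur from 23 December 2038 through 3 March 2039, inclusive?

7

Occurrences land 11·i days after 23 December 2038 for i = 0, 1, 2, …
The window opens on the start date, so the first occurrence inside is #1 on 23 December 2038.
3 March 2039 is 70 days after the start; 70 ÷ 11 = 6 remainder 4. Last occurrence in the window: #7 on 27 February 2039.
Occurrences #1 through #7: 7 in total.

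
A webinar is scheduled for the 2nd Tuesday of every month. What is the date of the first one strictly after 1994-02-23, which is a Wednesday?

1994-03-08

February 1994 starts on a Tuesday; its first Tuesday is the 1st, so the 2nd Tuesday is the 8th — 1994-02-08.
That is not after 1994-02-23, so look at March 1994.
March 1994 starts on a Tuesday; its first Tuesday is the 1st, so the 2nd Tuesday is the 8th — 1994-03-08.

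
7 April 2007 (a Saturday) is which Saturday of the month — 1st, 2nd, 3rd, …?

Day 7 falls in week ⌈7/7⌉ of the month.
Days 1–7 hold the 1st Saturday, 8–14 the 2nd, 15–21 the 3rd, 22–28 the 4th, 29–31 the 5th.
7 is in the range for the 1st.

1st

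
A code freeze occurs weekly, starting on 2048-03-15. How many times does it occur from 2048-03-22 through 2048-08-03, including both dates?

20

Occurrences land 7·i days after 2048-03-15 for i = 0, 1, 2, …
2048-03-22 is 7 days after the start; 7 ÷ 7 = 1 remainder 0. First occurrence in the window: #2 on 2048-03-22 (1×7 = 7 days in).
2048-08-03 is 141 days after the start; 141 ÷ 7 = 20 remainder 1. Last occurrence in the window: #21 on 2048-08-02.
Occurrences #2 through #21: 20 in total.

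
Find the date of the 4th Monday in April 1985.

The first Monday of April 1985 is April 1.
The 4th Monday is 3 weeks later: 1 + 21 = 22.

1985-04-22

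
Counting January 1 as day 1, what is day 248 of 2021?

2021-09-05

January has 31 days (248 − 31 = 217 remain).
February has 28 days (217 − 28 = 189 remain).
March has 31 days (189 − 31 = 158 remain).
April has 30 days (158 − 30 = 128 remain).
May has 31 days (128 − 31 = 97 remain).
June has 30 days (97 − 30 = 67 remain).
July has 31 days (67 − 31 = 36 remain).
August has 31 days (36 − 31 = 5 remain).
5 into September → September 5.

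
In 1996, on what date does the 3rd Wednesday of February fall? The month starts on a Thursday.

February 21, 1996

February 1996 begins on a Thursday, so the first Wednesday is February 7 (6 days later).
The 3rd Wednesday is 2 weeks later: 7 + 14 = 21.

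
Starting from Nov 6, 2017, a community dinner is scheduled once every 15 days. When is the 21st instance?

Sep 2, 2018

The 21st occurrence is 20 intervals after the first: 20 × 15 = 300 days after Nov 6, 2017.
Nov has 30 days — 24 days to the end of Nov leaves 276.
Dec has 31 days (245 left).
Jan has 31 days (214 left).
Feb has 28 days (186 left).
Mar has 31 days (155 left).
Apr has 30 days (125 left).
May has 31 days (94 left).
Jun has 30 days (64 left).
Jul has 31 days (33 left).
Aug has 31 days (2 left).
2 days into Sep → Sep 2, 2018.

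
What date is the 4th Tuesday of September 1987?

1987-09-22

September 1987 begins on a Tuesday, so the first Tuesday is September 1.
The 4th Tuesday is 3 weeks later: 1 + 21 = 22.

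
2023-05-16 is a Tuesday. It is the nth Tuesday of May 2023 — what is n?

3rd

Day 16 falls in week ⌈16/7⌉ of the month.
Days 1–7 hold the 1st Tuesday, 8–14 the 2nd, 15–21 the 3rd, 22–28 the 4th, 29–31 the 5th.
16 is in the range for the 3rd.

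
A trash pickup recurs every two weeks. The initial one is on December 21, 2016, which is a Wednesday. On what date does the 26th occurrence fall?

December 6, 2017

The 26th occurrence is 25 intervals after the first: 25 × 14 = 350 days after December 21, 2016.
December has 31 days — 10 days to the end of December leaves 340.
January has 31 days (309 left).
February has 28 days (281 left).
March has 31 days (250 left).
April has 30 days (220 left).
May has 31 days (189 left).
June has 30 days (159 left).
July has 31 days (128 left).
August has 31 days (97 left).
September has 30 days (67 left).
October has 31 days (36 left).
November has 30 days (6 left).
6 days into December → December 6, 2017.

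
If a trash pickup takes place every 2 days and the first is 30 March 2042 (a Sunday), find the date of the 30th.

The 30th occurrence is 29 intervals after the first: 29 × 2 = 58 days after 30 March 2042.
March has 31 days — 1 day to the end of March leaves 57.
April has 30 days (27 left).
27 days into May → 27 May 2042.

27 May 2042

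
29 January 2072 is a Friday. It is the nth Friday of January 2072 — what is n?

5th

Day 29 falls in week ⌈29/7⌉ of the month.
Days 1–7 hold the 1st Friday, 8–14 the 2nd, 15–21 the 3rd, 22–28 the 4th, 29–31 the 5th.
29 is in the range for the 5th.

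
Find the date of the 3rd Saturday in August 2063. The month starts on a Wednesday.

August 2063 begins on a Wednesday, so the first Saturday is August 4 (3 days later).
The 3rd Saturday is 2 weeks later: 4 + 14 = 18.

18 August 2063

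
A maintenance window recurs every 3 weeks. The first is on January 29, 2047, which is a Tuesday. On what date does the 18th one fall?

The 18th occurrence is 17 intervals after the first: 17 × 21 = 357 days after January 29, 2047.
January has 31 days — 2 days to the end of January leaves 355.
February has 28 days (327 left).
March has 31 days (296 left).
April has 30 days (266 left).
May has 31 days (235 left).
June has 30 days (205 left).
July has 31 days (174 left).
August has 31 days (143 left).
September has 30 days (113 left).
October has 31 days (82 left).
November has 30 days (52 left).
December has 31 days (21 left).
21 days into January → January 21, 2048.

January 21, 2048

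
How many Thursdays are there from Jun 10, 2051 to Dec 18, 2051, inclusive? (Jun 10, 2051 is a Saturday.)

Jun 10, 2051 is a Saturday; the first Thursday on or after it is Jun 15, 2051 (5 days later).
From Jun 15, 2051 to Dec 18, 2051: 15 + 31 + 31 + 30 + 31 + 30 + 18 = 186 days (rest of Jun, Jul, Aug, Sep, Oct, Nov, Dec).
186 ÷ 7 = 26 full weeks with remainder 4, so 26 more Thursdays after the first → 27.

27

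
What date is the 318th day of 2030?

14 November 2030

January has 31 days (318 − 31 = 287 remain).
February has 28 days (287 − 28 = 259 remain).
March has 31 days (259 − 31 = 228 remain).
April has 30 days (228 − 30 = 198 remain).
May has 31 days (198 − 31 = 167 remain).
June has 30 days (167 − 30 = 137 remain).
July has 31 days (137 − 31 = 106 remain).
August has 31 days (106 − 31 = 75 remain).
September has 30 days (75 − 30 = 45 remain).
October has 31 days (45 − 31 = 14 remain).
14 into November → November 14.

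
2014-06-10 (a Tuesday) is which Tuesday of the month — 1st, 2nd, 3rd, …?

2nd

Day 10 falls in week ⌈10/7⌉ of the month.
Days 1–7 hold the 1st Tuesday, 8–14 the 2nd, 15–21 the 3rd, 22–28 the 4th, 29–31 the 5th.
10 is in the range for the 2nd.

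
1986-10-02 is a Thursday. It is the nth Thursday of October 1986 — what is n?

1st

Day 2 falls in week ⌈2/7⌉ of the month.
Days 1–7 hold the 1st Thursday, 8–14 the 2nd, 15–21 the 3rd, 22–28 the 4th, 29–31 the 5th.
2 is in the range for the 1st.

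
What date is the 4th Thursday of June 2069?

June 2069 begins on a Saturday, so the first Thursday is June 6 (5 days later).
The 4th Thursday is 3 weeks later: 6 + 21 = 27.

June 27, 2069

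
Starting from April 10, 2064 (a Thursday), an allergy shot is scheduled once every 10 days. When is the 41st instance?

May 15, 2065

The 41st occurrence is 40 intervals after the first: 40 × 10 = 400 days after April 10, 2064.
April has 30 days — 20 days to the end of April leaves 380.
May has 31 days (349 left).
June has 30 days (319 left).
July has 31 days (288 left).
August has 31 days (257 left).
September has 30 days (227 left).
October has 31 days (196 left).
November has 30 days (166 left).
December has 31 days (135 left).
January has 31 days (104 left).
February has 28 days (76 left).
March has 31 days (45 left).
April has 30 days (15 left).
15 days into May → May 15, 2065.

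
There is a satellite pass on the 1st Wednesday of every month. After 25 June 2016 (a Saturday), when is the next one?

June 2016 starts on a Wednesday, so its 1st Wednesday is 1 June 2016.
That is not after 25 June 2016, so look at July 2016.
July 2016 starts on a Friday, so its 1st Wednesday is 6 July 2016 (5 days in).

6 July 2016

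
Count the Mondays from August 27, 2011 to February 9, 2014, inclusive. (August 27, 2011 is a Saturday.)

128

August 27, 2011 is a Saturday; the first Monday on or after it is August 29, 2011 (2 days later).
From August 29, 2011 to February 9, 2014: 124 + 366 + 365 + 40 = 895 days (rest of 2011, 2012, 2013, to February 9, 2014 in 2014).
895 ÷ 7 = 127 full weeks with remainder 6, so 127 more Mondays after the first → 128.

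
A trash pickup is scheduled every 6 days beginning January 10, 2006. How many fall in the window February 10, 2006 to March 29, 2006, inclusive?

8

Occurrences land 6·i days after January 10, 2006 for i = 0, 1, 2, …
February 10, 2006 is 31 days after the start; 31 ÷ 6 = 5 remainder 1; since the remainder is 1, round up to i = 6. First occurrence in the window: #7 on February 15, 2006 (6×6 = 36 days in).
March 29, 2006 is 78 days after the start; 78 ÷ 6 = 13 remainder 0. Last occurrence in the window: #14 on March 29, 2006.
Occurrences #7 through #14: 8 in total.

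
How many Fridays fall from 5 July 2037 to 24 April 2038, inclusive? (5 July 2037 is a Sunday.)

42

5 July 2037 is a Sunday; the first Friday on or after it is 10 July 2037 (5 days later).
From 10 July 2037 to 24 April 2038: 21 + 31 + 30 + 31 + 30 + 31 + 31 + 28 + 31 + 24 = 288 days (rest of July, August, September, October, November, December, January, February, March, April).
288 ÷ 7 = 41 full weeks with remainder 1, so 41 more Fridays after the first → 42.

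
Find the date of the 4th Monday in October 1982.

October 25, 1982

The first Monday of October 1982 is October 4.
The 4th Monday is 3 weeks later: 4 + 21 = 25.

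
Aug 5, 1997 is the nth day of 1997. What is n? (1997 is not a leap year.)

Days in months before Aug: 31 + 28 + 31 + 30 + 31 + 30 + 31 = 212.
Plus 5 days into Aug → day 217.

217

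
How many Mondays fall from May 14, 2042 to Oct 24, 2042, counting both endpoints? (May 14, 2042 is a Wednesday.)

23

May 14, 2042 is a Wednesday; the first Monday on or after it is May 19, 2042 (5 days later).
From May 19, 2042 to Oct 24, 2042: 12 + 30 + 31 + 31 + 30 + 24 = 158 days (rest of May, Jun, Jul, Aug, Sep, Oct).
158 ÷ 7 = 22 full weeks with remainder 4, so 22 more Mondays after the first → 23.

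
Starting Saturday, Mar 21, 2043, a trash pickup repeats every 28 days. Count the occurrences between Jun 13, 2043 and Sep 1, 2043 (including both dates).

3

Occurrences land 28·i days after Mar 21, 2043 for i = 0, 1, 2, …
Jun 13, 2043 is 84 days after the start; 84 ÷ 28 = 3 remainder 0. First occurrence in the window: #4 on Jun 13, 2043 (3×28 = 84 days in).
Sep 1, 2043 is 164 days after the start; 164 ÷ 28 = 5 remainder 24. Last occurrence in the window: #6 on Aug 8, 2043.
Occurrences #4 through #6: 3 in total.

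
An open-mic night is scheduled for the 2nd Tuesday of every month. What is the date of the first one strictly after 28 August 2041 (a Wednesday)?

August 2041 starts on a Thursday; its first Tuesday is the 6th, so the 2nd Tuesday is the 13th — 13 August 2041.
That is not after 28 August 2041, so look at September 2041.
September 2041 starts on a Sunday; its first Tuesday is the 3rd, so the 2nd Tuesday is the 10th — 10 September 2041.

10 September 2041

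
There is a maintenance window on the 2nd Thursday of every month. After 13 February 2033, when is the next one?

February 2033 starts on a Tuesday; its first Thursday is the 3rd, so the 2nd Thursday is the 10th — 10 February 2033.
That is not after 13 February 2033, so look at March 2033.
March 2033 starts on a Tuesday; its first Thursday is the 3rd, so the 2nd Thursday is the 10th — 10 March 2033.

10 March 2033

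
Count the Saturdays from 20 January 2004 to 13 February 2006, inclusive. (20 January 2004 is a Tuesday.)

20 January 2004 is a Tuesday; the first Saturday on or after it is 24 January 2004 (4 days later).
From 24 January 2004 to 13 February 2006: 342 + 365 + 44 = 751 days (rest of 2004, 2005, to 13 February 2006 in 2006).
751 ÷ 7 = 107 full weeks with remainder 2, so 107 more Saturdays after the first → 108.

108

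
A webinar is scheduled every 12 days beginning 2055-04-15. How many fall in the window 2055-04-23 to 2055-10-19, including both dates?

15

Occurrences land 12·i days after 2055-04-15 for i = 0, 1, 2, …
2055-04-23 is 8 days after the start; 8 ÷ 12 = 0 remainder 8; since the remainder is 8, round up to i = 1. First occurrence in the window: #2 on 2055-04-27 (1×12 = 12 days in).
2055-10-19 is 187 days after the start; 187 ÷ 12 = 15 remainder 7. Last occurrence in the window: #16 on 2055-10-12.
Occurrences #2 through #16: 15 in total.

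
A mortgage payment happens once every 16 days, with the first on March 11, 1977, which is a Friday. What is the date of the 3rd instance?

April 12, 1977

The 3rd occurrence is 2 intervals after the first: 2 × 16 = 32 days after March 11, 1977.
March has 31 days — 20 days to the end of March leaves 12.
12 days into April → April 12, 1977.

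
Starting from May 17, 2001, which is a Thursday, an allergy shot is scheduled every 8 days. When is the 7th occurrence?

July 4, 2001

The 7th occurrence is 6 intervals after the first: 6 × 8 = 48 days after May 17, 2001.
May has 31 days — 14 days to the end of May leaves 34.
June has 30 days (4 left).
4 days into July → July 4, 2001.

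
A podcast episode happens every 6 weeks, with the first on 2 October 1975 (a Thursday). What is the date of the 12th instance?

6 January 1977

The 12th occurrence is 11 intervals after the first: 11 × 42 = 462 days after 2 October 1975.
October has 31 days — 29 days to the end of October leaves 433.
From end of October to end of 1975 is 61 days (372 left).
1976 has 366 days (6 left).
6 days into January → 6 January 1977.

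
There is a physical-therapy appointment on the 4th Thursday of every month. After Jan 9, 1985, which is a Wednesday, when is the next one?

Jan 24, 1985

Jan 1985 starts on a Tuesday; its first Thursday is the 3rd, so the 4th Thursday is the 24th — Jan 24, 1985.
Jan 24, 1985 is after Jan 9, 1985, so that is the next one.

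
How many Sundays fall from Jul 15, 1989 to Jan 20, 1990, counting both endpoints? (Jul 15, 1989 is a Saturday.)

Jul 15, 1989 is a Saturday; the first Sunday on or after it is Jul 16, 1989 (1 day later).
From Jul 16, 1989 to Jan 20, 1990: 15 + 31 + 30 + 31 + 30 + 31 + 20 = 188 days (rest of Jul, Aug, Sep, Oct, Nov, Dec, Jan).
188 ÷ 7 = 26 full weeks with remainder 6, so 26 more Sundays after the first → 27.

27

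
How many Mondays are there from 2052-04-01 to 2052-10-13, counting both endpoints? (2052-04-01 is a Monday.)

28

2052-04-01 is a Monday; the first Monday on or after it is 2052-04-01.
From 2052-04-01 to 2052-10-13: 29 + 31 + 30 + 31 + 31 + 30 + 13 = 195 days (rest of April, May, June, July, August, September, October).
195 ÷ 7 = 27 full weeks with remainder 6, so 27 more Mondays after the first → 28.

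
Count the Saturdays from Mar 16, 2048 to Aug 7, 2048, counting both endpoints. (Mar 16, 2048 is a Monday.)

Mar 16, 2048 is a Monday; the first Saturday on or after it is Mar 21, 2048 (5 days later).
From Mar 21, 2048 to Aug 7, 2048: 10 + 30 + 31 + 30 + 31 + 7 = 139 days (rest of Mar, Apr, May, Jun, Jul, Aug).
139 ÷ 7 = 19 full weeks with remainder 6, so 19 more Saturdays after the first → 20.

20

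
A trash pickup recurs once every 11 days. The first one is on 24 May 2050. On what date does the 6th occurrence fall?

The 6th occurrence is 5 intervals after the first: 5 × 11 = 55 days after 24 May 2050.
May has 31 days — 7 days to the end of May leaves 48.
June has 30 days (18 left).
18 days into July → 18 July 2050.

18 July 2050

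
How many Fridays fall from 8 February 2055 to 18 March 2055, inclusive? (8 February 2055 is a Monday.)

5

8 February 2055 is a Monday; the first Friday on or after it is 12 February 2055 (4 days later).
From 12 February 2055 to 18 March 2055: 16 + 18 = 34 days (rest of February, March).
34 ÷ 7 = 4 full weeks with remainder 6, so 4 more Fridays after the first → 5.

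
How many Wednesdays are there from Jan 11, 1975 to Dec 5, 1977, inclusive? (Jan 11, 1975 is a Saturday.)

151

Jan 11, 1975 is a Saturday; the first Wednesday on or after it is Jan 15, 1975 (4 days later).
From Jan 15, 1975 to Dec 5, 1977: 350 + 366 + 339 = 1055 days (rest of 1975, 1976, to Dec 5, 1977 in 1977).
1055 ÷ 7 = 150 full weeks with remainder 5, so 150 more Wednesdays after the first → 151.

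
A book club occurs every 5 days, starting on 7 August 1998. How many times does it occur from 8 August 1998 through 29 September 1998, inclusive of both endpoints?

10

Occurrences land 5·i days after 7 August 1998 for i = 0, 1, 2, …
8 August 1998 is 1 day after the start; 1 ÷ 5 = 0 remainder 1; since the remainder is 1, round up to i = 1. First occurrence in the window: #2 on 12 August 1998 (1×5 = 5 days in).
29 September 1998 is 53 days after the start; 53 ÷ 5 = 10 remainder 3. Last occurrence in the window: #11 on 26 September 1998.
Occurrences #2 through #11: 10 in total.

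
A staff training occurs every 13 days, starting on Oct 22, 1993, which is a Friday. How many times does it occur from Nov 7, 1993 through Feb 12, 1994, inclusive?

Occurrences land 13·i days after Oct 22, 1993 for i = 0, 1, 2, …
Nov 7, 1993 is 16 days after the start; 16 ÷ 13 = 1 remainder 3; since the remainder is 3, round up to i = 2. First occurrence in the window: #3 on Nov 17, 1993 (2×13 = 26 days in).
Feb 12, 1994 is 113 days after the start; 113 ÷ 13 = 8 remainder 9. Last occurrence in the window: #9 on Feb 3, 1994.
Occurrences #3 through #9: 7 in total.

7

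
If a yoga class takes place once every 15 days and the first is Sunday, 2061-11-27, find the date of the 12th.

2062-05-11

The 12th occurrence is 11 intervals after the first: 11 × 15 = 165 days after 2061-11-27.
November has 30 days — 3 days to the end of November leaves 162.
December has 31 days (131 left).
January has 31 days (100 left).
February has 28 days (72 left).
March has 31 days (41 left).
April has 30 days (11 left).
11 days into May → 2062-05-11.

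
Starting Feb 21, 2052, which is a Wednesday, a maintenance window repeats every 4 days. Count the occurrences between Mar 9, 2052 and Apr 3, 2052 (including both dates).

6

Occurrences land 4·i days after Feb 21, 2052 for i = 0, 1, 2, …
Mar 9, 2052 is 17 days after the start; 17 ÷ 4 = 4 remainder 1; since the remainder is 1, round up to i = 5. First occurrence in the window: #6 on Mar 12, 2052 (5×4 = 20 days in).
Apr 3, 2052 is 42 days after the start; 42 ÷ 4 = 10 remainder 2. Last occurrence in the window: #11 on Apr 1, 2052.
Occurrences #6 through #11: 6 in total.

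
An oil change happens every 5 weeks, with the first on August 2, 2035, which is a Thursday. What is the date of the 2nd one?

September 6, 2035

The 2nd occurrence is 1 interval after the first: 1 × 35 = 35 days after August 2, 2035.
August has 31 days — 29 days to the end of August leaves 6.
6 days into September → September 6, 2035.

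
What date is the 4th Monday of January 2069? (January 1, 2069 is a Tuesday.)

January 2069 begins on a Tuesday, so the first Monday is January 7 (6 days later).
The 4th Monday is 3 weeks later: 7 + 21 = 28.

28 January 2069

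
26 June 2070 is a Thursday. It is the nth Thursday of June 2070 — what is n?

Day 26 falls in week ⌈26/7⌉ of the month.
Days 1–7 hold the 1st Thursday, 8–14 the 2nd, 15–21 the 3rd, 22–28 the 4th, 29–31 the 5th.
26 is in the range for the 4th.

4th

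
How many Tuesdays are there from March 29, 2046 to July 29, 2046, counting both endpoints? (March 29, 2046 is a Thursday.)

17

March 29, 2046 is a Thursday; the first Tuesday on or after it is April 3, 2046 (5 days later).
From April 3, 2046 to July 29, 2046: 27 + 31 + 30 + 29 = 117 days (rest of April, May, June, July).
117 ÷ 7 = 16 full weeks with remainder 5, so 16 more Tuesdays after the first → 17.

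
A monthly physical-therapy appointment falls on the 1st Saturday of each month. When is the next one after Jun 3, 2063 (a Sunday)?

Jun 2063 starts on a Friday, so its 1st Saturday is Jun 2, 2063 (1 day in).
That is not after Jun 3, 2063, so look at Jul 2063.
Jul 2063 starts on a Sunday, so its 1st Saturday is Jul 7, 2063 (6 days in).

Jul 7, 2063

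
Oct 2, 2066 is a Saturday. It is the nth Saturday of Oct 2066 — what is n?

1st

Day 2 falls in week ⌈2/7⌉ of the month.
Days 1–7 hold the 1st Saturday, 8–14 the 2nd, 15–21 the 3rd, 22–28 the 4th, 29–31 the 5th.
2 is in the range for the 1st.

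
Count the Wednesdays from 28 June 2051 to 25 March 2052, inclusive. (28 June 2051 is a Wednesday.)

39

28 June 2051 is a Wednesday; the first Wednesday on or after it is 28 June 2051.
From 28 June 2051 to 25 March 2052: 2 + 31 + 31 + 30 + 31 + 30 + 31 + 31 + 29 + 25 = 271 days (rest of June, July, August, September, October, November, December, January, February, March).
271 ÷ 7 = 38 full weeks with remainder 5, so 38 more Wednesdays after the first → 39.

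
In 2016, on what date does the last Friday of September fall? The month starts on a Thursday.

2016-09-30

September 2016 begins on a Thursday, so the first Friday is September 2 (1 day later).
September 2016 has 30 days. Adding weeks: 2, 9, 16, 23, 30 — the last one ≤ 30 is the 30th.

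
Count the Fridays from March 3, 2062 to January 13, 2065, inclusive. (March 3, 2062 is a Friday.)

150

March 3, 2062 is a Friday; the first Friday on or after it is March 3, 2062.
From March 3, 2062 to January 13, 2065: 303 + 365 + 366 + 13 = 1047 days (rest of 2062, 2063, 2064, to January 13, 2065 in 2065).
1047 ÷ 7 = 149 full weeks with remainder 4, so 149 more Fridays after the first → 150.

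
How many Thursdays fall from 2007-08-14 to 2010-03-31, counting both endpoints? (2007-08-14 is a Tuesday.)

137

2007-08-14 is a Tuesday; the first Thursday on or after it is 2007-08-16 (2 days later).
From 2007-08-16 to 2010-03-31: 137 + 366 + 365 + 90 = 958 days (rest of 2007, 2008, 2009, to 2010-03-31 in 2010).
958 ÷ 7 = 136 full weeks with remainder 6, so 136 more Thursdays after the first → 137.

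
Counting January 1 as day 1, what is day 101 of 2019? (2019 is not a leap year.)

January has 31 days (101 − 31 = 70 remain).
February has 28 days (70 − 28 = 42 remain).
March has 31 days (42 − 31 = 11 remain).
11 into April → April 11.

April 11, 2019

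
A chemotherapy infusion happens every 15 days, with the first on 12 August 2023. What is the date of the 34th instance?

19 December 2024

The 34th occurrence is 33 intervals after the first: 33 × 15 = 495 days after 12 August 2023.
August has 31 days — 19 days to the end of August leaves 476.
From end of August to end of 2023 is 122 days (354 left).
January has 31 days (323 left).
February has 29 days (294 left).
March has 31 days (263 left).
April has 30 days (233 left).
May has 31 days (202 left).
June has 30 days (172 left).
July has 31 days (141 left).
August has 31 days (110 left).
September has 30 days (80 left).
October has 31 days (49 left).
November has 30 days (19 left).
19 days into December → 19 December 2024.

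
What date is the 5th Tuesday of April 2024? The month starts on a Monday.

30 April 2024

April 2024 begins on a Monday, so the first Tuesday is April 2 (1 day later).
The 5th Tuesday is 4 weeks later: 2 + 28 = 30.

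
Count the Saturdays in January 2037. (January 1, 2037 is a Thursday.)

5

January 1, 2037 is a Thursday; the first Saturday on or after it is January 3, 2037 (2 days later).
From January 3, 2037 to January 31, 2037 is 31 − 3 = 28 days.
28 ÷ 7 = 4 full weeks with remainder 0, so 4 more Saturdays after the first → 5.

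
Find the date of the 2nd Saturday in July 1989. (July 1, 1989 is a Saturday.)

July 1989 begins on a Saturday, so the first Saturday is July 1.
The 2nd Saturday is 1 weeks later: 1 + 7 = 8.

July 8, 1989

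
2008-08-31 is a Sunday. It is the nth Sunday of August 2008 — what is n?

Day 31 falls in week ⌈31/7⌉ of the month.
Days 1–7 hold the 1st Sunday, 8–14 the 2nd, 15–21 the 3rd, 22–28 the 4th, 29–31 the 5th.
31 is in the range for the 5th.

5th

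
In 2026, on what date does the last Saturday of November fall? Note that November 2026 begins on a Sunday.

28 November 2026

November 2026 begins on a Sunday, so the first Saturday is November 7 (6 days later).
November 2026 has 30 days. Adding weeks: 7, 14, 21, 28 — the last one ≤ 30 is the 28th.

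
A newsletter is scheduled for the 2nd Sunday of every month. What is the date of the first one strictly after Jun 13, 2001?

Jun 2001 starts on a Friday; its first Sunday is the 3rd, so the 2nd Sunday is the 10th — Jun 10, 2001.
That is not after Jun 13, 2001, so look at Jul 2001.
Jul 2001 starts on a Sunday; its first Sunday is the 1st, so the 2nd Sunday is the 8th — Jul 8, 2001.

Jul 8, 2001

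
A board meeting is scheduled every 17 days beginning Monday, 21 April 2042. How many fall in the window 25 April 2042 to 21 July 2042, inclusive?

Occurrences land 17·i days after 21 April 2042 for i = 0, 1, 2, …
25 April 2042 is 4 days after the start; 4 ÷ 17 = 0 remainder 4; since the remainder is 4, round up to i = 1. First occurrence in the window: #2 on 8 May 2042 (1×17 = 17 days in).
21 July 2042 is 91 days after the start; 91 ÷ 17 = 5 remainder 6. Last occurrence in the window: #6 on 15 July 2042.
Occurrences #2 through #6: 5 in total.

5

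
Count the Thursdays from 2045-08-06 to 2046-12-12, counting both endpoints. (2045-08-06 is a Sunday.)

70

2045-08-06 is a Sunday; the first Thursday on or after it is 2045-08-10 (4 days later).
From 2045-08-10 to 2046-12-12: 143 + 346 = 489 days (rest of 2045, to 2046-12-12 in 2046).
489 ÷ 7 = 69 full weeks with remainder 6, so 69 more Thursdays after the first → 70.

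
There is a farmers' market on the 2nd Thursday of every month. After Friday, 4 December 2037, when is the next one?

December 2037 starts on a Tuesday; its first Thursday is the 3rd, so the 2nd Thursday is the 10th — 10 December 2037.
10 December 2037 is after 4 December 2037, so that is the next one.

10 December 2037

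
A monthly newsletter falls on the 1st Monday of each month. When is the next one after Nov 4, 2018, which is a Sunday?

Nov 2018 starts on a Thursday, so its 1st Monday is Nov 5, 2018 (4 days in).
Nov 5, 2018 is after Nov 4, 2018, so that is the next one.

Nov 5, 2018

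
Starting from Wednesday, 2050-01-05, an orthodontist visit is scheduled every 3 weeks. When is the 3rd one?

The 3rd occurrence is 2 intervals after the first: 2 × 21 = 42 days after 2050-01-05.
January has 31 days — 26 days to the end of January leaves 16.
16 days into February → 2050-02-16.

2050-02-16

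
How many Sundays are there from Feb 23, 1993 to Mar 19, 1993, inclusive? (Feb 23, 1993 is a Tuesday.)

Feb 23, 1993 is a Tuesday; the first Sunday on or after it is Feb 28, 1993 (5 days later).
From Feb 28, 1993 to Mar 19, 1993: 0 + 19 = 19 days (rest of Feb, Mar).
19 ÷ 7 = 2 full weeks with remainder 5, so 2 more Sundays after the first → 3.

3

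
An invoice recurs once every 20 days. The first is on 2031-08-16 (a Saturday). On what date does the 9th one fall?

The 9th occurrence is 8 intervals after the first: 8 × 20 = 160 days after 2031-08-16.
August has 31 days — 15 days to the end of August leaves 145.
September has 30 days (115 left).
October has 31 days (84 left).
November has 30 days (54 left).
December has 31 days (23 left).
23 days into January → 2032-01-23.

2032-01-23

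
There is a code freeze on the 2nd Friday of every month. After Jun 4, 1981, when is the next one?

Jun 12, 1981

Jun 1981 starts on a Monday; its first Friday is the 5th, so the 2nd Friday is the 12th — Jun 12, 1981.
Jun 12, 1981 is after Jun 4, 1981, so that is the next one.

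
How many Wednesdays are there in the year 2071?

52

Jan 1, 2071 is a Thursday; the first Wednesday on or after it is Jan 7, 2071 (6 days later).
From Jan 7, 2071 to Dec 31, 2071: 24 + 28 + 31 + 30 + 31 + 30 + 31 + 31 + 30 + 31 + 30 + 31 = 358 days (rest of Jan, Feb, Mar, Apr, May, Jun, Jul, Aug, Sep, Oct, Nov, Dec).
358 ÷ 7 = 51 full weeks with remainder 1, so 51 more Wednesdays after the first → 52.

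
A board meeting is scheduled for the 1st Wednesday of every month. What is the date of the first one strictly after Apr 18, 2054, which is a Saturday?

Apr 2054 starts on a Wednesday, so its 1st Wednesday is Apr 1, 2054.
That is not after Apr 18, 2054, so look at May 2054.
May 2054 starts on a Friday, so its 1st Wednesday is May 6, 2054 (5 days in).

May 6, 2054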